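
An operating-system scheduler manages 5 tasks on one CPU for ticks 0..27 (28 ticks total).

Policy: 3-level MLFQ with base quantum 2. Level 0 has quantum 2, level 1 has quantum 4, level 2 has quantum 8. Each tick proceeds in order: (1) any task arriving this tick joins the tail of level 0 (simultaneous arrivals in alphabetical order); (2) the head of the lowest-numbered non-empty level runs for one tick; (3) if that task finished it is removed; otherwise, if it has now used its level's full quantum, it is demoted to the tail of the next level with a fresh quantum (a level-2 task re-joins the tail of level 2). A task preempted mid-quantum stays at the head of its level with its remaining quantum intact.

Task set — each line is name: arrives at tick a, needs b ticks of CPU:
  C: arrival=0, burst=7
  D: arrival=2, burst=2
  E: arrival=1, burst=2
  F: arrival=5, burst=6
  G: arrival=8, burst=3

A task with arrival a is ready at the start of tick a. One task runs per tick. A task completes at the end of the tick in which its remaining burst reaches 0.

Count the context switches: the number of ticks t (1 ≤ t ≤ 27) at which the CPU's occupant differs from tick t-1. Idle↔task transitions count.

t=0: L0/L1/L2 = C/-/- → run C
t=1: L0/L1/L2 = CE/-/- → run C
t=2: L0/L1/L2 = ED/C/- → run E
t=3: L0/L1/L2 = ED/C/- → run E
t=4: L0/L1/L2 = D/C/- → run D
t=5: L0/L1/L2 = DF/C/- → run D
t=6: L0/L1/L2 = F/C/- → run F
t=7: L0/L1/L2 = F/C/- → run F
t=8: L0/L1/L2 = G/CF/- → run G
t=9: L0/L1/L2 = G/CF/- → run G
t=10: L0/L1/L2 = -/CFG/- → run C
t=11: L0/L1/L2 = -/CFG/- → run C
t=12: L0/L1/L2 = -/CFG/- → run C
t=13: L0/L1/L2 = -/CFG/- → run C
t=14: L0/L1/L2 = -/FG/C → run F
t=15: L0/L1/L2 = -/FG/C → run F
t=16: L0/L1/L2 = -/FG/C → run F
t=17: L0/L1/L2 = -/FG/C → run F
t=18: L0/L1/L2 = -/G/C → run G
t=19: L0/L1/L2 = -/-/C → run C
t=20: (idle)
t=21: (idle)
t=22: (idle)
t=23: (idle)
t=24: (idle)
t=25: (idle)
t=26: (idle)
t=27: (idle)

context switches = 9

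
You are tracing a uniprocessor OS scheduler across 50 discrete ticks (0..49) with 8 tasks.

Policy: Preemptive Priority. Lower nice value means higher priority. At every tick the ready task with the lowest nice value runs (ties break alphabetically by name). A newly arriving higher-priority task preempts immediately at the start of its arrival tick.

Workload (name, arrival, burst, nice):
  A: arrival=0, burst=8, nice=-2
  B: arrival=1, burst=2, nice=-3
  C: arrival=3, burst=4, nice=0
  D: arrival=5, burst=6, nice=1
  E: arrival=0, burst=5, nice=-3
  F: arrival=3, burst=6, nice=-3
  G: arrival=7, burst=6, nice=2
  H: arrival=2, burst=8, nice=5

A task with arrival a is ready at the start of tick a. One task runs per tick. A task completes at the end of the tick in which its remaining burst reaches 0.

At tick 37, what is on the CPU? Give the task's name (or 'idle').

t=0: ready={A,E} → run E
t=1: ready={A,B,E} → run B
t=2: ready={A,B,E,H} → run B
t=3: ready={A,C,E,F,H} → run E
t=4: ready={A,C,E,F,H} → run E
t=5: ready={A,C,D,E,F,H} → run E
t=6: ready={A,C,D,E,F,H} → run E
t=7: ready={A,C,D,F,G,H} → run F
t=8: ready={A,C,D,F,G,H} → run F
t=9: ready={A,C,D,F,G,H} → run F
t=10: ready={A,C,D,F,G,H} → run F
t=11: ready={A,C,D,F,G,H} → run F
t=12: ready={A,C,D,F,G,H} → run F
t=13: ready={A,C,D,G,H} → run A
t=14: ready={A,C,D,G,H} → run A
t=15: ready={A,C,D,G,H} → run A
t=16: ready={A,C,D,G,H} → run A
t=17: ready={A,C,D,G,H} → run A
t=18: ready={A,C,D,G,H} → run A
t=19: ready={A,C,D,G,H} → run A
t=20: ready={A,C,D,G,H} → run A
t=21: ready={C,D,G,H} → run C
t=22: ready={C,D,G,H} → run C
t=23: ready={C,D,G,H} → run C
t=24: ready={C,D,G,H} → run C
t=25: ready={D,G,H} → run D
t=26: ready={D,G,H} → run D
t=27: ready={D,G,H} → run D
t=28: ready={D,G,H} → run D
t=29: ready={D,G,H} → run D
t=30: ready={D,G,H} → run D
t=31: ready={G,H} → run G
t=32: ready={G,H} → run G
t=33: ready={G,H} → run G
t=34: ready={G,H} → run G
t=35: ready={G,H} → run G
t=36: ready={G,H} → run G
t=37: ready={H} → run H
t=38: ready={H} → run H
t=39: ready={H} → run H
t=40: ready={H} → run H
t=41: ready={H} → run H
t=42: ready={H} → run H
t=43: ready={H} → run H
t=44: ready={H} → run H
t=45: (idle)
t=46: (idle)
t=47: (idle)
t=48: (idle)
t=49: (idle)

running at tick 37 = H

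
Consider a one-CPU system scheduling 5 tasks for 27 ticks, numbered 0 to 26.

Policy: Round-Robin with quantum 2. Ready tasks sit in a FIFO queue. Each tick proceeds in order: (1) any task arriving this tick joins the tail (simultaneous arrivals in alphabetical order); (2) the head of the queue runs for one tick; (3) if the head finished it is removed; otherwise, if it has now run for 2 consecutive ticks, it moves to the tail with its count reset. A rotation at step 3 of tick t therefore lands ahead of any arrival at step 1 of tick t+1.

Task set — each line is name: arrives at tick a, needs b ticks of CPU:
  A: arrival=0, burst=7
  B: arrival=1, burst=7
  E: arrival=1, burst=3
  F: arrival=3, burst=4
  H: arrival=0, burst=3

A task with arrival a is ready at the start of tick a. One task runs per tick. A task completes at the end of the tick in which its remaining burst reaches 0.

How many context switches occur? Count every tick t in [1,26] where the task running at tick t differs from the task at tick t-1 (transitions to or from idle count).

t=0: queue=[A,H] q_used=0 → run A
t=1: queue=[A,H,B,E] q_used=1 → run A
t=2: queue=[H,B,E,A] q_used=0 → run H
t=3: queue=[H,B,E,A,F] q_used=1 → run H
t=4: queue=[B,E,A,F,H] q_used=0 → run B
t=5: queue=[B,E,A,F,H] q_used=1 → run B
t=6: queue=[E,A,F,H,B] q_used=0 → run E
t=7: queue=[E,A,F,H,B] q_used=1 → run E
t=8: queue=[A,F,H,B,E] q_used=0 → run A
t=9: queue=[A,F,H,B,E] q_used=1 → run A
t=10: queue=[F,H,B,E,A] q_used=0 → run F
t=11: queue=[F,H,B,E,A] q_used=1 → run F
t=12: queue=[H,B,E,A,F] q_used=0 → run H
t=13: queue=[B,E,A,F] q_used=0 → run B
t=14: queue=[B,E,A,F] q_used=1 → run B
t=15: queue=[E,A,F,B] q_used=0 → run E
t=16: queue=[A,F,B] q_used=0 → run A
t=17: queue=[A,F,B] q_used=1 → run A
t=18: queue=[F,B,A] q_used=0 → run F
t=19: queue=[F,B,A] q_used=1 → run F
t=20: queue=[B,A] q_used=0 → run B
t=21: queue=[B,A] q_used=1 → run B
t=22: queue=[A,B] q_used=0 → run A
t=23: queue=[B] q_used=0 → run B
t=24: (idle)
t=25: (idle)
t=26: (idle)

context switches = 14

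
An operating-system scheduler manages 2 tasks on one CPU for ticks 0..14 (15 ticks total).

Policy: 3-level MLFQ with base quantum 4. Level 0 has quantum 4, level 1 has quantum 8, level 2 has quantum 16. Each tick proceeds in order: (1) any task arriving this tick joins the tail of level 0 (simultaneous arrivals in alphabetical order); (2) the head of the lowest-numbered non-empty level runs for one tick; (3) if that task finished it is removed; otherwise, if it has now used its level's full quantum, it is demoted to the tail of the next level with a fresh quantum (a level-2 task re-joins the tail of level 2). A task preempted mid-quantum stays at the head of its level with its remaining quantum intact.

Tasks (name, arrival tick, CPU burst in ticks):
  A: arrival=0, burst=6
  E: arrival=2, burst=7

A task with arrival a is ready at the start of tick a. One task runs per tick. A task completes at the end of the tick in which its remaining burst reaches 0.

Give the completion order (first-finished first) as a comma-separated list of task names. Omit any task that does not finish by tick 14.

t=0: L0/L1/L2 = A/-/- → run A
t=1: L0/L1/L2 = A/-/- → run A
t=2: L0/L1/L2 = AE/-/- → run A
t=3: L0/L1/L2 = AE/-/- → run A
t=4: L0/L1/L2 = E/A/- → run E
t=5: L0/L1/L2 = E/A/- → run E
t=6: L0/L1/L2 = E/A/- → run E
t=7: L0/L1/L2 = E/A/- → run E
t=8: L0/L1/L2 = -/AE/- → run A
t=9: L0/L1/L2 = -/AE/- → run A
t=10: L0/L1/L2 = -/E/- → run E
t=11: L0/L1/L2 = -/E/- → run E
t=12: L0/L1/L2 = -/E/- → run E
t=13: (idle)
t=14: (idle)

completion order = A, E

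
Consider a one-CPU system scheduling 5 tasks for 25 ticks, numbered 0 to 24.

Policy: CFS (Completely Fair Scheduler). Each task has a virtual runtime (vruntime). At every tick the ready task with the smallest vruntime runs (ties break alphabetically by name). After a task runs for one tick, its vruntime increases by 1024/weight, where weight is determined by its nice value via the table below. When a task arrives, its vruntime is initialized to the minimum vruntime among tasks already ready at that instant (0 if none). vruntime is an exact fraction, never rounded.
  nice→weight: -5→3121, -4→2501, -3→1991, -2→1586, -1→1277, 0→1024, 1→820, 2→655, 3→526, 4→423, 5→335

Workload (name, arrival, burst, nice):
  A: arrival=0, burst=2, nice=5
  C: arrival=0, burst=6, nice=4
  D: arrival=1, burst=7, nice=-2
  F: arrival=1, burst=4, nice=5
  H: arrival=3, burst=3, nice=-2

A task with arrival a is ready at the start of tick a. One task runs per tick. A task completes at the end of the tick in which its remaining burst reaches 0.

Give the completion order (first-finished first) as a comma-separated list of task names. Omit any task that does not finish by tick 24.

completion order = H, A, D, F, C

t=0: vr[A=0 C=0] → run A
t=1: vr[A=1024/335 C=0 D=0 F=0] → run C
t=2: vr[A=1024/335 C=1024/423 D=0 F=0] → run D
t=3: vr[A=1024/335 C=1024/423 D=512/793 F=0 H=0] → run F
t=4: vr[A=1024/335 C=1024/423 D=512/793 F=1024/335 H=0] → run H
t=5: vr[A=1024/335 C=1024/423 D=512/793 F=1024/335 H=512/793] → run D
t=6: vr[A=1024/335 C=1024/423 D=1024/793 F=1024/335 H=512/793] → run H
t=7: vr[A=1024/335 C=1024/423 D=1024/793 F=1024/335 H=1024/793] → run D
t=8: vr[A=1024/335 C=1024/423 D=1536/793 F=1024/335 H=1024/793] → run H
t=9: vr[A=1024/335 C=1024/423 D=1536/793 F=1024/335] → run D
t=10: vr[A=1024/335 C=1024/423 D=2048/793 F=1024/335] → run C
t=11: vr[A=1024/335 C=2048/423 D=2048/793 F=1024/335] → run D
t=12: vr[A=1024/335 C=2048/423 D=2560/793 F=1024/335] → run A
t=13: vr[C=2048/423 D=2560/793 F=1024/335] → run F
t=14: vr[C=2048/423 D=2560/793 F=2048/335] → run D
t=15: vr[C=2048/423 D=3072/793 F=2048/335] → run D
t=16: vr[C=2048/423 F=2048/335] → run C
t=17: vr[C=1024/141 F=2048/335] → run F
t=18: vr[C=1024/141 F=3072/335] → run C
t=19: vr[C=4096/423 F=3072/335] → run F
t=20: vr[C=4096/423] → run C
t=21: vr[C=5120/423] → run C
t=22: (idle)
t=23: (idle)
t=24: (idle)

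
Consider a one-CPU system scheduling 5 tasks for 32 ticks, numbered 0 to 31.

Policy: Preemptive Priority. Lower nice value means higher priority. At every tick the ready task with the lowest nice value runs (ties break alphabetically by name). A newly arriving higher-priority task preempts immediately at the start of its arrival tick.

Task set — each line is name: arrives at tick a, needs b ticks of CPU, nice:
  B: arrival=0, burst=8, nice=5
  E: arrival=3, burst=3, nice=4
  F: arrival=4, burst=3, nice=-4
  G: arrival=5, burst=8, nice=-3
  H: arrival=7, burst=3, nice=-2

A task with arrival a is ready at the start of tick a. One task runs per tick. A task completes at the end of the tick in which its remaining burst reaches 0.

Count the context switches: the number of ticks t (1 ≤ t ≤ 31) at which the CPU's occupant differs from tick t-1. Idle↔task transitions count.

t=0: ready={B} → run B
t=1: ready={B} → run B
t=2: ready={B} → run B
t=3: ready={B,E} → run E
t=4: ready={B,E,F} → run F
t=5: ready={B,E,F,G} → run F
t=6: ready={B,E,F,G} → run F
t=7: ready={B,E,G,H} → run G
t=8: ready={B,E,G,H} → run G
t=9: ready={B,E,G,H} → run G
t=10: ready={B,E,G,H} → run G
t=11: ready={B,E,G,H} → run G
t=12: ready={B,E,G,H} → run G
t=13: ready={B,E,G,H} → run G
t=14: ready={B,E,G,H} → run G
t=15: ready={B,E,H} → run H
t=16: ready={B,E,H} → run H
t=17: ready={B,E,H} → run H
t=18: ready={B,E} → run E
t=19: ready={B,E} → run E
t=20: ready={B} → run B
t=21: ready={B} → run B
t=22: ready={B} → run B
t=23: ready={B} → run B
t=24: ready={B} → run B
t=25: (idle)
t=26: (idle)
t=27: (idle)
t=28: (idle)
t=29: (idle)
t=30: (idle)
t=31: (idle)

context switches = 7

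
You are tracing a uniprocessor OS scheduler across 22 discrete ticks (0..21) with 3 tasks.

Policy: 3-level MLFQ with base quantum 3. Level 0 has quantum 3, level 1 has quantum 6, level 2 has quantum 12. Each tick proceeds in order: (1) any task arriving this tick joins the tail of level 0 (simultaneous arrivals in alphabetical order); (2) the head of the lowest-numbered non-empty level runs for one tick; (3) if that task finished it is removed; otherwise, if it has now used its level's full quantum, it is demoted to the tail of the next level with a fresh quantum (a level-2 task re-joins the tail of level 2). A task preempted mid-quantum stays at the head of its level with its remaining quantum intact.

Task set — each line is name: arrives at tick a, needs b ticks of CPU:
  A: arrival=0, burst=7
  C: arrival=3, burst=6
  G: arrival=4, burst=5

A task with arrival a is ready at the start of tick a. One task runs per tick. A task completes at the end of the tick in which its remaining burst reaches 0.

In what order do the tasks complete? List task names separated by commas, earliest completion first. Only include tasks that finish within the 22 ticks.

completion order = A, C, G

t=0: L0/L1/L2 = A/-/- → run A
t=1: L0/L1/L2 = A/-/- → run A
t=2: L0/L1/L2 = A/-/- → run A
t=3: L0/L1/L2 = C/A/- → run C
t=4: L0/L1/L2 = CG/A/- → run C
t=5: L0/L1/L2 = CG/A/- → run C
t=6: L0/L1/L2 = G/AC/- → run G
t=7: L0/L1/L2 = G/AC/- → run G
t=8: L0/L1/L2 = G/AC/- → run G
t=9: L0/L1/L2 = -/ACG/- → run A
t=10: L0/L1/L2 = -/ACG/- → run A
t=11: L0/L1/L2 = -/ACG/- → run A
t=12: L0/L1/L2 = -/ACG/- → run A
t=13: L0/L1/L2 = -/CG/- → run C
t=14: L0/L1/L2 = -/CG/- → run C
t=15: L0/L1/L2 = -/CG/- → run C
t=16: L0/L1/L2 = -/G/- → run G
t=17: L0/L1/L2 = -/G/- → run G
t=18: (idle)
t=19: (idle)
t=20: (idle)
t=21: (idle)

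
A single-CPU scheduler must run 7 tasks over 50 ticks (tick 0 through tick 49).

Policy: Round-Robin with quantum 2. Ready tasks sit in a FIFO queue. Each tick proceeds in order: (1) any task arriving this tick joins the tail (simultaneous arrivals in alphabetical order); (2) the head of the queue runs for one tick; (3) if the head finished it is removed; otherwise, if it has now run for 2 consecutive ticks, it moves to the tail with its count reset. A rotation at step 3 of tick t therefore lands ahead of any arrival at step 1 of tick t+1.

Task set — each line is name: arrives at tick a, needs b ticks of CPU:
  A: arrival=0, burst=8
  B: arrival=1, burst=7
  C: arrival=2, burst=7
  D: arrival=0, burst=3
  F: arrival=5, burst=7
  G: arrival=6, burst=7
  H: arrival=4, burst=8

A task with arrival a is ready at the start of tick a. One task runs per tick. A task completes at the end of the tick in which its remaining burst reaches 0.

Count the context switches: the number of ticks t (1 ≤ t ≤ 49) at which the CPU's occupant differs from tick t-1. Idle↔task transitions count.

t=0: queue=[A,D] q_used=0 → run A
t=1: queue=[A,D,B] q_used=1 → run A
t=2: queue=[D,B,A,C] q_used=0 → run D
t=3: queue=[D,B,A,C] q_used=1 → run D
t=4: queue=[B,A,C,D,H] q_used=0 → run B
t=5: queue=[B,A,C,D,H,F] q_used=1 → run B
t=6: queue=[A,C,D,H,F,B,G] q_used=0 → run A
t=7: queue=[A,C,D,H,F,B,G] q_used=1 → run A
t=8: queue=[C,D,H,F,B,G,A] q_used=0 → run C
t=9: queue=[C,D,H,F,B,G,A] q_used=1 → run C
t=10: queue=[D,H,F,B,G,A,C] q_used=0 → run D
t=11: queue=[H,F,B,G,A,C] q_used=0 → run H
t=12: queue=[H,F,B,G,A,C] q_used=1 → run H
t=13: queue=[F,B,G,A,C,H] q_used=0 → run F
t=14: queue=[F,B,G,A,C,H] q_used=1 → run F
t=15: queue=[B,G,A,C,H,F] q_used=0 → run B
t=16: queue=[B,G,A,C,H,F] q_used=1 → run B
t=17: queue=[G,A,C,H,F,B] q_used=0 → run G
t=18: queue=[G,A,C,H,F,B] q_used=1 → run G
t=19: queue=[A,C,H,F,B,G] q_used=0 → run A
t=20: queue=[A,C,H,F,B,G] q_used=1 → run A
t=21: queue=[C,H,F,B,G,A] q_used=0 → run C
t=22: queue=[C,H,F,B,G,A] q_used=1 → run C
t=23: queue=[H,F,B,G,A,C] q_used=0 → run H
t=24: queue=[H,F,B,G,A,C] q_used=1 → run H
t=25: queue=[F,B,G,A,C,H] q_used=0 → run F
t=26: queue=[F,B,G,A,C,H] q_used=1 → run F
t=27: queue=[B,G,A,C,H,F] q_used=0 → run B
t=28: queue=[B,G,A,C,H,F] q_used=1 → run B
t=29: queue=[G,A,C,H,F,B] q_used=0 → run G
t=30: queue=[G,A,C,H,F,B] q_used=1 → run G
t=31: queue=[A,C,H,F,B,G] q_used=0 → run A
t=32: queue=[A,C,H,F,B,G] q_used=1 → run A
t=33: queue=[C,H,F,B,G] q_used=0 → run C
t=34: queue=[C,H,F,B,G] q_used=1 → run C
t=35: queue=[H,F,B,G,C] q_used=0 → run H
t=36: queue=[H,F,B,G,C] q_used=1 → run H
t=37: queue=[F,B,G,C,H] q_used=0 → run F
t=38: queue=[F,B,G,C,H] q_used=1 → run F
t=39: queue=[B,G,C,H,F] q_used=0 → run B
t=40: queue=[G,C,H,F] q_used=0 → run G
t=41: queue=[G,C,H,F] q_used=1 → run G
t=42: queue=[C,H,F,G] q_used=0 → run C
t=43: queue=[H,F,G] q_used=0 → run H
t=44: queue=[H,F,G] q_used=1 → run H
t=45: queue=[F,G] q_used=0 → run F
t=46: queue=[G] q_used=0 → run G
t=47: (idle)
t=48: (idle)
t=49: (idle)

context switches = 26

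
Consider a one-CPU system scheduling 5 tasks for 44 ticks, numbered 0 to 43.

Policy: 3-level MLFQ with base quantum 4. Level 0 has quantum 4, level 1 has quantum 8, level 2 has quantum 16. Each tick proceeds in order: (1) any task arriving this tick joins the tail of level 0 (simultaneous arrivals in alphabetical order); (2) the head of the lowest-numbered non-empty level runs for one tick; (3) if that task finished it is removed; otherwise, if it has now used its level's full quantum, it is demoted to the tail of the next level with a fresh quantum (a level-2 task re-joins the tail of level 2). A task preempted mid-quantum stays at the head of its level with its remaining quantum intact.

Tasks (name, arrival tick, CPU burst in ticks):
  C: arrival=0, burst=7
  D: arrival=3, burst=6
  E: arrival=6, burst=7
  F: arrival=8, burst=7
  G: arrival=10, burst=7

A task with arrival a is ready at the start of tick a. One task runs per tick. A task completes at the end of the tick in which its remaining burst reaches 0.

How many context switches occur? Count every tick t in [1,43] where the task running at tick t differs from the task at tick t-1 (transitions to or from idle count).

context switches = 10

t=0: L0/L1/L2 = C/-/- → run C
t=1: L0/L1/L2 = C/-/- → run C
t=2: L0/L1/L2 = C/-/- → run C
t=3: L0/L1/L2 = CD/-/- → run C
t=4: L0/L1/L2 = D/C/- → run D
t=5: L0/L1/L2 = D/C/- → run D
t=6: L0/L1/L2 = DE/C/- → run D
t=7: L0/L1/L2 = DE/C/- → run D
t=8: L0/L1/L2 = EF/CD/- → run E
t=9: L0/L1/L2 = EF/CD/- → run E
t=10: L0/L1/L2 = EFG/CD/- → run E
t=11: L0/L1/L2 = EFG/CD/- → run E
t=12: L0/L1/L2 = FG/CDE/- → run F
t=13: L0/L1/L2 = FG/CDE/- → run F
t=14: L0/L1/L2 = FG/CDE/- → run F
t=15: L0/L1/L2 = FG/CDE/- → run F
t=16: L0/L1/L2 = G/CDEF/- → run G
t=17: L0/L1/L2 = G/CDEF/- → run G
t=18: L0/L1/L2 = G/CDEF/- → run G
t=19: L0/L1/L2 = G/CDEF/- → run G
t=20: L0/L1/L2 = -/CDEFG/- → run C
t=21: L0/L1/L2 = -/CDEFG/- → run C
t=22: L0/L1/L2 = -/CDEFG/- → run C
t=23: L0/L1/L2 = -/DEFG/- → run D
t=24: L0/L1/L2 = -/DEFG/- → run D
t=25: L0/L1/L2 = -/EFG/- → run E
t=26: L0/L1/L2 = -/EFG/- → run E
t=27: L0/L1/L2 = -/EFG/- → run E
t=28: L0/L1/L2 = -/FG/- → run F
t=29: L0/L1/L2 = -/FG/- → run F
t=30: L0/L1/L2 = -/FG/- → run F
t=31: L0/L1/L2 = -/G/- → run G
t=32: L0/L1/L2 = -/G/- → run G
t=33: L0/L1/L2 = -/G/- → run G
t=34: (idle)
t=35: (idle)
t=36: (idle)
t=37: (idle)
t=38: (idle)
t=39: (idle)
t=40: (idle)
t=41: (idle)
t=42: (idle)
t=43: (idle)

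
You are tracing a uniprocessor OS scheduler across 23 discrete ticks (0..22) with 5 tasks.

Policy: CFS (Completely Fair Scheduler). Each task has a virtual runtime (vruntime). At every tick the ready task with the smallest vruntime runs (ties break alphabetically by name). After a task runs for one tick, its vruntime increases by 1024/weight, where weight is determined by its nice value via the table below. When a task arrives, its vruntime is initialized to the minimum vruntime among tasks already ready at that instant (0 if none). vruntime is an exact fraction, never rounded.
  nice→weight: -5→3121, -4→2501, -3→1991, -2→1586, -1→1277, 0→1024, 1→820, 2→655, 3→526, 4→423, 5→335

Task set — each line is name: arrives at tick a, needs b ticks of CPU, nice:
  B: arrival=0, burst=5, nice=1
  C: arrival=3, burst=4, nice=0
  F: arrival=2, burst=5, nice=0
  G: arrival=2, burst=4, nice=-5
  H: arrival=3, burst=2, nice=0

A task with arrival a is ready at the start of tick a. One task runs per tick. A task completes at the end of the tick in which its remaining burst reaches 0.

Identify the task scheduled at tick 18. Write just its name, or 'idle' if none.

running at tick 18 = F

t=0: vr[B=0] → run B
t=1: vr[B=256/205] → run B
t=2: vr[B=512/205 F=512/205 G=512/205] → run B
t=3: vr[B=768/205 C=512/205 F=512/205 G=512/205 H=512/205] → run C
t=4: vr[B=768/205 C=717/205 F=512/205 G=512/205 H=512/205] → run F
t=5: vr[B=768/205 C=717/205 F=717/205 G=512/205 H=512/205] → run G
t=6: vr[B=768/205 C=717/205 F=717/205 G=1807872/639805 H=512/205] → run H
t=7: vr[B=768/205 C=717/205 F=717/205 G=1807872/639805 H=717/205] → run G
t=8: vr[B=768/205 C=717/205 F=717/205 G=2017792/639805 H=717/205] → run G
t=9: vr[B=768/205 C=717/205 F=717/205 G=2227712/639805 H=717/205] → run G
t=10: vr[B=768/205 C=717/205 F=717/205 H=717/205] → run C
t=11: vr[B=768/205 C=922/205 F=717/205 H=717/205] → run F
t=12: vr[B=768/205 C=922/205 F=922/205 H=717/205] → run H
t=13: vr[B=768/205 C=922/205 F=922/205] → run B
t=14: vr[B=1024/205 C=922/205 F=922/205] → run C
t=15: vr[B=1024/205 C=1127/205 F=922/205] → run F
t=16: vr[B=1024/205 C=1127/205 F=1127/205] → run B
t=17: vr[C=1127/205 F=1127/205] → run C
t=18: vr[F=1127/205] → run F
t=19: vr[F=1332/205] → run F
t=20: (idle)
t=21: (idle)
t=22: (idle)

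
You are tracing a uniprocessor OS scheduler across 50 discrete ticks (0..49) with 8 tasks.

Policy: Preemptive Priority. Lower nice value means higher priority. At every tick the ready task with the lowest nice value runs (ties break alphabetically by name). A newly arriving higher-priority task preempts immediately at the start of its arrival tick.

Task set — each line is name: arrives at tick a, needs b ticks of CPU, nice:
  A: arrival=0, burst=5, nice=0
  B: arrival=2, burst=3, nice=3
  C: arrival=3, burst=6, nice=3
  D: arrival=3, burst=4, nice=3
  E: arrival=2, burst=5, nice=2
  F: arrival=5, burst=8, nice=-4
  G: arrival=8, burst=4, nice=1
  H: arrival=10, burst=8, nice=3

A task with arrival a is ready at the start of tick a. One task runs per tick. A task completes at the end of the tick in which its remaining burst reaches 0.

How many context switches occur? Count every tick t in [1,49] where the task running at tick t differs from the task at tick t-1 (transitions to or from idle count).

t=0: ready={A} → run A
t=1: ready={A} → run A
t=2: ready={A,B,E} → run A
t=3: ready={A,B,C,D,E} → run A
t=4: ready={A,B,C,D,E} → run A
t=5: ready={B,C,D,E,F} → run F
t=6: ready={B,C,D,E,F} → run F
t=7: ready={B,C,D,E,F} → run F
t=8: ready={B,C,D,E,F,G} → run F
t=9: ready={B,C,D,E,F,G} → run F
t=10: ready={B,C,D,E,F,G,H} → run F
t=11: ready={B,C,D,E,F,G,H} → run F
t=12: ready={B,C,D,E,F,G,H} → run F
t=13: ready={B,C,D,E,G,H} → run G
t=14: ready={B,C,D,E,G,H} → run G
t=15: ready={B,C,D,E,G,H} → run G
t=16: ready={B,C,D,E,G,H} → run G
t=17: ready={B,C,D,E,H} → run E
t=18: ready={B,C,D,E,H} → run E
t=19: ready={B,C,D,E,H} → run E
t=20: ready={B,C,D,E,H} → run E
t=21: ready={B,C,D,E,H} → run E
t=22: ready={B,C,D,H} → run B
t=23: ready={B,C,D,H} → run B
t=24: ready={B,C,D,H} → run B
t=25: ready={C,D,H} → run C
t=26: ready={C,D,H} → run C
t=27: ready={C,D,H} → run C
t=28: ready={C,D,H} → run C
t=29: ready={C,D,H} → run C
t=30: ready={C,D,H} → run C
t=31: ready={D,H} → run D
t=32: ready={D,H} → run D
t=33: ready={D,H} → run D
t=34: ready={D,H} → run D
t=35: ready={H} → run H
t=36: ready={H} → run H
t=37: ready={H} → run H
t=38: ready={H} → run H
t=39: ready={H} → run H
t=40: ready={H} → run H
t=41: ready={H} → run H
t=42: ready={H} → run H
t=43: (idle)
t=44: (idle)
t=45: (idle)
t=46: (idle)
t=47: (idle)
t=48: (idle)
t=49: (idle)

context switches = 8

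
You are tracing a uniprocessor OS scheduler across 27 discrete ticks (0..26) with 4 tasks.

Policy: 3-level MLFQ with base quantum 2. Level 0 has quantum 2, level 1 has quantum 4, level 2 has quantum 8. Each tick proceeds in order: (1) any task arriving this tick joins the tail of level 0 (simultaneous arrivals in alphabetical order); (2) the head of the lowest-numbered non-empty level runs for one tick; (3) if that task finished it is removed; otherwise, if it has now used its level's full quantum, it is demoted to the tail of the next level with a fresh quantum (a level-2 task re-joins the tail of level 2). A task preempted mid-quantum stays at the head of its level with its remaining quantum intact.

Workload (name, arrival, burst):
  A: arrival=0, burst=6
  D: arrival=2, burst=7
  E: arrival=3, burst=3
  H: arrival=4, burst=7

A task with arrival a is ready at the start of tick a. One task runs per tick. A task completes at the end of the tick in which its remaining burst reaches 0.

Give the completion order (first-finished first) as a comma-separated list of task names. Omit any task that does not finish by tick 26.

t=0: L0/L1/L2 = A/-/- → run A
t=1: L0/L1/L2 = A/-/- → run A
t=2: L0/L1/L2 = D/A/- → run D
t=3: L0/L1/L2 = DE/A/- → run D
t=4: L0/L1/L2 = EH/AD/- → run E
t=5: L0/L1/L2 = EH/AD/- → run E
t=6: L0/L1/L2 = H/ADE/- → run H
t=7: L0/L1/L2 = H/ADE/- → run H
t=8: L0/L1/L2 = -/ADEH/- → run A
t=9: L0/L1/L2 = -/ADEH/- → run A
t=10: L0/L1/L2 = -/ADEH/- → run A
t=11: L0/L1/L2 = -/ADEH/- → run A
t=12: L0/L1/L2 = -/DEH/- → run D
t=13: L0/L1/L2 = -/DEH/- → run D
t=14: L0/L1/L2 = -/DEH/- → run D
t=15: L0/L1/L2 = -/DEH/- → run D
t=16: L0/L1/L2 = -/EH/D → run E
t=17: L0/L1/L2 = -/H/D → run H
t=18: L0/L1/L2 = -/H/D → run H
t=19: L0/L1/L2 = -/H/D → run H
t=20: L0/L1/L2 = -/H/D → run H
t=21: L0/L1/L2 = -/-/DH → run D
t=22: L0/L1/L2 = -/-/H → run H
t=23: (idle)
t=24: (idle)
t=25: (idle)
t=26: (idle)

completion order = A, E, D, H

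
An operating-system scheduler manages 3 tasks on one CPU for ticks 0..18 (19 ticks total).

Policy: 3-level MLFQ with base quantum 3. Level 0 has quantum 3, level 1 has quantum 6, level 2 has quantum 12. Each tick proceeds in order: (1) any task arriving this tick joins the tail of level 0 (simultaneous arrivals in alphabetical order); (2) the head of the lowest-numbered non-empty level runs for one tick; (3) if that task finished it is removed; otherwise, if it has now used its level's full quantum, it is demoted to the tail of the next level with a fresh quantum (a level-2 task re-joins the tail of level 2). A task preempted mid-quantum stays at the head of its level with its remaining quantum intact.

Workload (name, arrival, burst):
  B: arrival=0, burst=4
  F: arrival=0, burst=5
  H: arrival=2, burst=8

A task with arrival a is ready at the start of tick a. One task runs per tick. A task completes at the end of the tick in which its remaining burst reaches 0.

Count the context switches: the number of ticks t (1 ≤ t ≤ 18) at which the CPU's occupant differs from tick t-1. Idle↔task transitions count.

t=0: L0/L1/L2 = BF/-/- → run B
t=1: L0/L1/L2 = BF/-/- → run B
t=2: L0/L1/L2 = BFH/-/- → run B
t=3: L0/L1/L2 = FH/B/- → run F
t=4: L0/L1/L2 = FH/B/- → run F
t=5: L0/L1/L2 = FH/B/- → run F
t=6: L0/L1/L2 = H/BF/- → run H
t=7: L0/L1/L2 = H/BF/- → run H
t=8: L0/L1/L2 = H/BF/- → run H
t=9: L0/L1/L2 = -/BFH/- → run B
t=10: L0/L1/L2 = -/FH/- → run F
t=11: L0/L1/L2 = -/FH/- → run F
t=12: L0/L1/L2 = -/H/- → run H
t=13: L0/L1/L2 = -/H/- → run H
t=14: L0/L1/L2 = -/H/- → run H
t=15: L0/L1/L2 = -/H/- → run H
t=16: L0/L1/L2 = -/H/- → run H
t=17: (idle)
t=18: (idle)

context switches = 6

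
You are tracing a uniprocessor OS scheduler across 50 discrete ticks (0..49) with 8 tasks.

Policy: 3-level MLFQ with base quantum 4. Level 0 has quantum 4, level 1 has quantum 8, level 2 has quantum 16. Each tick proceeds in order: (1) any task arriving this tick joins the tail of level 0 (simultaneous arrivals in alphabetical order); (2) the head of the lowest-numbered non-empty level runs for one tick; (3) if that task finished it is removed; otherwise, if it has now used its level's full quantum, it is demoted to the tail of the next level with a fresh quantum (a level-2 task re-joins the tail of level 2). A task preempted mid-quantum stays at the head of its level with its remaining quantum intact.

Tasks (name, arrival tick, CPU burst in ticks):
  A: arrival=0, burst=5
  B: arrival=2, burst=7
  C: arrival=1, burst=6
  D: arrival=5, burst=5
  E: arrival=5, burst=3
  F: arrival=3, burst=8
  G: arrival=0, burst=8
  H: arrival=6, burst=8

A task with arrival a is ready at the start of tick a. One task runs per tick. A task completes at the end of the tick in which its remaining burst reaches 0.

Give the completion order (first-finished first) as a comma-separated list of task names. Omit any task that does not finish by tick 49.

completion order = E, A, G, C, B, F, D, H

t=0: L0/L1/L2 = AG/-/- → run A
t=1: L0/L1/L2 = AGC/-/- → run A
t=2: L0/L1/L2 = AGCB/-/- → run A
t=3: L0/L1/L2 = AGCBF/-/- → run A
t=4: L0/L1/L2 = GCBF/A/- → run G
t=5: L0/L1/L2 = GCBFDE/A/- → run G
t=6: L0/L1/L2 = GCBFDEH/A/- → run G
t=7: L0/L1/L2 = GCBFDEH/A/- → run G
t=8: L0/L1/L2 = CBFDEH/AG/- → run C
t=9: L0/L1/L2 = CBFDEH/AG/- → run C
t=10: L0/L1/L2 = CBFDEH/AG/- → run C
t=11: L0/L1/L2 = CBFDEH/AG/- → run C
t=12: L0/L1/L2 = BFDEH/AGC/- → run B
t=13: L0/L1/L2 = BFDEH/AGC/- → run B
t=14: L0/L1/L2 = BFDEH/AGC/- → run B
t=15: L0/L1/L2 = BFDEH/AGC/- → run B
t=16: L0/L1/L2 = FDEH/AGCB/- → run F
t=17: L0/L1/L2 = FDEH/AGCB/- → run F
t=18: L0/L1/L2 = FDEH/AGCB/- → run F
t=19: L0/L1/L2 = FDEH/AGCB/- → run F
t=20: L0/L1/L2 = DEH/AGCBF/- → run D
t=21: L0/L1/L2 = DEH/AGCBF/- → run D
t=22: L0/L1/L2 = DEH/AGCBF/- → run D
t=23: L0/L1/L2 = DEH/AGCBF/- → run D
t=24: L0/L1/L2 = EH/AGCBFD/- → run E
t=25: L0/L1/L2 = EH/AGCBFD/- → run E
t=26: L0/L1/L2 = EH/AGCBFD/- → run E
t=27: L0/L1/L2 = H/AGCBFD/- → run H
t=28: L0/L1/L2 = H/AGCBFD/- → run H
t=29: L0/L1/L2 = H/AGCBFD/- → run H
t=30: L0/L1/L2 = H/AGCBFD/- → run H
t=31: L0/L1/L2 = -/AGCBFDH/- → run A
t=32: L0/L1/L2 = -/GCBFDH/- → run G
t=33: L0/L1/L2 = -/GCBFDH/- → run G
t=34: L0/L1/L2 = -/GCBFDH/- → run G
t=35: L0/L1/L2 = -/GCBFDH/- → run G
t=36: L0/L1/L2 = -/CBFDH/- → run C
t=37: L0/L1/L2 = -/CBFDH/- → run C
t=38: L0/L1/L2 = -/BFDH/- → run B
t=39: L0/L1/L2 = -/BFDH/- → run B
t=40: L0/L1/L2 = -/BFDH/- → run B
t=41: L0/L1/L2 = -/FDH/- → run F
t=42: L0/L1/L2 = -/FDH/- → run F
t=43: L0/L1/L2 = -/FDH/- → run F
t=44: L0/L1/L2 = -/FDH/- → run F
t=45: L0/L1/L2 = -/DH/- → run D
t=46: L0/L1/L2 = -/H/- → run H
t=47: L0/L1/L2 = -/H/- → run H
t=48: L0/L1/L2 = -/H/- → run H
t=49: L0/L1/L2 = -/H/- → run H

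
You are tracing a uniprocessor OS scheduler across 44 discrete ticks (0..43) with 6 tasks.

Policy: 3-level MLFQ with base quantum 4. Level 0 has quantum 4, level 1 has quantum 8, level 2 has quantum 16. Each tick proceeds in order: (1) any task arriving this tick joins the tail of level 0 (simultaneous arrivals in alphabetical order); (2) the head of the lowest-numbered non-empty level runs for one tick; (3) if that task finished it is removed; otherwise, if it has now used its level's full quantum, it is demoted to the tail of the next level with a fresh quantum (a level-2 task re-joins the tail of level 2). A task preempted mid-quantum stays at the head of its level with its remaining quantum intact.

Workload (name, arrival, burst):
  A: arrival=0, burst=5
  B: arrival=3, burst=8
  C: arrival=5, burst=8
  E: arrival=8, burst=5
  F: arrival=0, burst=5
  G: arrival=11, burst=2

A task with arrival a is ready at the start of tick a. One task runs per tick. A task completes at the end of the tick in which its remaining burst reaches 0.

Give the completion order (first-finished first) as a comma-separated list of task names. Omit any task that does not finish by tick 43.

completion order = G, A, F, B, C, E

t=0: L0/L1/L2 = AF/-/- → run A
t=1: L0/L1/L2 = AF/-/- → run A
t=2: L0/L1/L2 = AF/-/- → run A
t=3: L0/L1/L2 = AFB/-/- → run A
t=4: L0/L1/L2 = FB/A/- → run F
t=5: L0/L1/L2 = FBC/A/- → run F
t=6: L0/L1/L2 = FBC/A/- → run F
t=7: L0/L1/L2 = FBC/A/- → run F
t=8: L0/L1/L2 = BCE/AF/- → run B
t=9: L0/L1/L2 = BCE/AF/- → run B
t=10: L0/L1/L2 = BCE/AF/- → run B
t=11: L0/L1/L2 = BCEG/AF/- → run B
t=12: L0/L1/L2 = CEG/AFB/- → run C
t=13: L0/L1/L2 = CEG/AFB/- → run C
t=14: L0/L1/L2 = CEG/AFB/- → run C
t=15: L0/L1/L2 = CEG/AFB/- → run C
t=16: L0/L1/L2 = EG/AFBC/- → run E
t=17: L0/L1/L2 = EG/AFBC/- → run E
t=18: L0/L1/L2 = EG/AFBC/- → run E
t=19: L0/L1/L2 = EG/AFBC/- → run E
t=20: L0/L1/L2 = G/AFBCE/- → run G
t=21: L0/L1/L2 = G/AFBCE/- → run G
t=22: L0/L1/L2 = -/AFBCE/- → run A
t=23: L0/L1/L2 = -/FBCE/- → run F
t=24: L0/L1/L2 = -/BCE/- → run B
t=25: L0/L1/L2 = -/BCE/- → run B
t=26: L0/L1/L2 = -/BCE/- → run B
t=27: L0/L1/L2 = -/BCE/- → run B
t=28: L0/L1/L2 = -/CE/- → run C
t=29: L0/L1/L2 = -/CE/- → run C
t=30: L0/L1/L2 = -/CE/- → run C
t=31: L0/L1/L2 = -/CE/- → run C
t=32: L0/L1/L2 = -/E/- → run E
t=33: (idle)
t=34: (idle)
t=35: (idle)
t=36: (idle)
t=37: (idle)
t=38: (idle)
t=39: (idle)
t=40: (idle)
t=41: (idle)
t=42: (idle)
t=43: (idle)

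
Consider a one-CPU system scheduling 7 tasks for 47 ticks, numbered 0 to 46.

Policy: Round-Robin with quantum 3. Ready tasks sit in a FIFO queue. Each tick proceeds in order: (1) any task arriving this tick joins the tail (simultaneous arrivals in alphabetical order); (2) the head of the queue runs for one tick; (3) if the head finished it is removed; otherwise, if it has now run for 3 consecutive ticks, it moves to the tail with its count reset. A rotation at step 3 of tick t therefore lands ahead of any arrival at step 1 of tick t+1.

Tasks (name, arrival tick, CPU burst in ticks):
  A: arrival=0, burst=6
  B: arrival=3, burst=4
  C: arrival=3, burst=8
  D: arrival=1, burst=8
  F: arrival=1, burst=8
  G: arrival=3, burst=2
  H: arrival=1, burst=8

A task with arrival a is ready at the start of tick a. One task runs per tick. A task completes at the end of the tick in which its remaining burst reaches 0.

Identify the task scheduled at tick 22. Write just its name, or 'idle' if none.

t=0: queue=[A] q_used=0 → run A
t=1: queue=[A,D,F,H] q_used=1 → run A
t=2: queue=[A,D,F,H] q_used=2 → run A
t=3: queue=[D,F,H,A,B,C,G] q_used=0 → run D
t=4: queue=[D,F,H,A,B,C,G] q_used=1 → run D
t=5: queue=[D,F,H,A,B,C,G] q_used=2 → run D
t=6: queue=[F,H,A,B,C,G,D] q_used=0 → run F
t=7: queue=[F,H,A,B,C,G,D] q_used=1 → run F
t=8: queue=[F,H,A,B,C,G,D] q_used=2 → run F
t=9: queue=[H,A,B,C,G,D,F] q_used=0 → run H
t=10: queue=[H,A,B,C,G,D,F] q_used=1 → run H
t=11: queue=[H,A,B,C,G,D,F] q_used=2 → run H
t=12: queue=[A,B,C,G,D,F,H] q_used=0 → run A
t=13: queue=[A,B,C,G,D,F,H] q_used=1 → run A
t=14: queue=[A,B,C,G,D,F,H] q_used=2 → run A
t=15: queue=[B,C,G,D,F,H] q_used=0 → run B
t=16: queue=[B,C,G,D,F,H] q_used=1 → run B
t=17: queue=[B,C,G,D,F,H] q_used=2 → run B
t=18: queue=[C,G,D,F,H,B] q_used=0 → run C
t=19: queue=[C,G,D,F,H,B] q_used=1 → run C
t=20: queue=[C,G,D,F,H,B] q_used=2 → run C
t=21: queue=[G,D,F,H,B,C] q_used=0 → run G
t=22: queue=[G,D,F,H,B,C] q_used=1 → run G
t=23: queue=[D,F,H,B,C] q_used=0 → run D
t=24: queue=[D,F,H,B,C] q_used=1 → run D
t=25: queue=[D,F,H,B,C] q_used=2 → run D
t=26: queue=[F,H,B,C,D] q_used=0 → run F
t=27: queue=[F,H,B,C,D] q_used=1 → run F
t=28: queue=[F,H,B,C,D] q_used=2 → run F
t=29: queue=[H,B,C,D,F] q_used=0 → run H
t=30: queue=[H,B,C,D,F] q_used=1 → run H
t=31: queue=[H,B,C,D,F] q_used=2 → run H
t=32: queue=[B,C,D,F,H] q_used=0 → run B
t=33: queue=[C,D,F,H] q_used=0 → run C
t=34: queue=[C,D,F,H] q_used=1 → run C
t=35: queue=[C,D,F,H] q_used=2 → run C
t=36: queue=[D,F,H,C] q_used=0 → run D
t=37: queue=[D,F,H,C] q_used=1 → run D
t=38: queue=[F,H,C] q_used=0 → run F
t=39: queue=[F,H,C] q_used=1 → run F
t=40: queue=[H,C] q_used=0 → run H
t=41: queue=[H,C] q_used=1 → run H
t=42: queue=[C] q_used=0 → run C
t=43: queue=[C] q_used=1 → run C
t=44: (idle)
t=45: (idle)
t=46: (idle)

running at tick 22 = G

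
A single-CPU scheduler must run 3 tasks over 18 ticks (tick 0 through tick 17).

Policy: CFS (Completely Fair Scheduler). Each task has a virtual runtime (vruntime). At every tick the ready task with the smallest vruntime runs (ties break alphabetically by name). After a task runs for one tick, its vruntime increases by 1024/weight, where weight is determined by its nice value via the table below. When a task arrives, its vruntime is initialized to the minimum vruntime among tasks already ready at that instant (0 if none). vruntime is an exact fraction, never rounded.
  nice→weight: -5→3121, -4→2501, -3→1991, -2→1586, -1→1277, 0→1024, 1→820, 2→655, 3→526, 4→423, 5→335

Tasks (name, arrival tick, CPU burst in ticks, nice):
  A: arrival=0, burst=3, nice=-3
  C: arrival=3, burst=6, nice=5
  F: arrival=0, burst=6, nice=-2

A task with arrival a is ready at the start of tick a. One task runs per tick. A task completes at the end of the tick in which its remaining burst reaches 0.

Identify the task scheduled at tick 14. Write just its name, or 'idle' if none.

running at tick 14 = C

t=0: vr[A=0 F=0] → run A
t=1: vr[A=1024/1991 F=0] → run F
t=2: vr[A=1024/1991 F=512/793] → run A
t=3: vr[A=2048/1991 C=512/793 F=512/793] → run C
t=4: vr[A=2048/1991 C=983552/265655 F=512/793] → run F
t=5: vr[A=2048/1991 C=983552/265655 F=1024/793] → run A
t=6: vr[C=983552/265655 F=1024/793] → run F
t=7: vr[C=983552/265655 F=1536/793] → run F
t=8: vr[C=983552/265655 F=2048/793] → run F
t=9: vr[C=983552/265655 F=2560/793] → run F
t=10: vr[C=983552/265655] → run C
t=11: vr[C=1795584/265655] → run C
t=12: vr[C=2607616/265655] → run C
t=13: vr[C=3419648/265655] → run C
t=14: vr[C=846336/53131] → run C
t=15: (idle)
t=16: (idle)
t=17: (idle)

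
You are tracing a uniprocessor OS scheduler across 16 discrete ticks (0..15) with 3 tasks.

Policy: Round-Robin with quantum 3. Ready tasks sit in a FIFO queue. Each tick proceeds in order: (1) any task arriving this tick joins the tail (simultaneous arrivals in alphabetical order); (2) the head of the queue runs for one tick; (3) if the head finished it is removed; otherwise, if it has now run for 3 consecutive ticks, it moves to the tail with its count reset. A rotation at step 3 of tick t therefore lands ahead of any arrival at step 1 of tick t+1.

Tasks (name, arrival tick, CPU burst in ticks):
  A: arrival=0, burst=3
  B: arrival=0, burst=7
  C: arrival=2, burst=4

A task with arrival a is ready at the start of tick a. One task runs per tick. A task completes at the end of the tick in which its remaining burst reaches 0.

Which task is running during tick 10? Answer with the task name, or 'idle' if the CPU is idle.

running at tick 10 = B

t=0: queue=[A,B] q_used=0 → run A
t=1: queue=[A,B] q_used=1 → run A
t=2: queue=[A,B,C] q_used=2 → run A
t=3: queue=[B,C] q_used=0 → run B
t=4: queue=[B,C] q_used=1 → run B
t=5: queue=[B,C] q_used=2 → run B
t=6: queue=[C,B] q_used=0 → run C
t=7: queue=[C,B] q_used=1 → run C
t=8: queue=[C,B] q_used=2 → run C
t=9: queue=[B,C] q_used=0 → run B
t=10: queue=[B,C] q_used=1 → run B
t=11: queue=[B,C] q_used=2 → run B
t=12: queue=[C,B] q_used=0 → run C
t=13: queue=[B] q_used=0 → run B
t=14: (idle)
t=15: (idle)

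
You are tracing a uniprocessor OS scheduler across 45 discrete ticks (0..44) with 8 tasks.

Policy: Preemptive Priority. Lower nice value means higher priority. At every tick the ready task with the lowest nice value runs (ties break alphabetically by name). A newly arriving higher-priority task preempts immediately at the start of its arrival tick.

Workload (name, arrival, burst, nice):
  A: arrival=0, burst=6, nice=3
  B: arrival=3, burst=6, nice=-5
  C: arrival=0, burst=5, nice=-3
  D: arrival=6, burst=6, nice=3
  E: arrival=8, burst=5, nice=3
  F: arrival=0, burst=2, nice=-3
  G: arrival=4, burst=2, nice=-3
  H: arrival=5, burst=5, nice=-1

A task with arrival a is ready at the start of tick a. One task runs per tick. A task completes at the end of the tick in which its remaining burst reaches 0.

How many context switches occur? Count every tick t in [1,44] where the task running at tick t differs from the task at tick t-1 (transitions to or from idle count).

t=0: ready={A,C,F} → run C
t=1: ready={A,C,F} → run C
t=2: ready={A,C,F} → run C
t=3: ready={A,B,C,F} → run B
t=4: ready={A,B,C,F,G} → run B
t=5: ready={A,B,C,F,G,H} → run B
t=6: ready={A,B,C,D,F,G,H} → run B
t=7: ready={A,B,C,D,F,G,H} → run B
t=8: ready={A,B,C,D,E,F,G,H} → run B
t=9: ready={A,C,D,E,F,G,H} → run C
t=10: ready={A,C,D,E,F,G,H} → run C
t=11: ready={A,D,E,F,G,H} → run F
t=12: ready={A,D,E,F,G,H} → run F
t=13: ready={A,D,E,G,H} → run G
t=14: ready={A,D,E,G,H} → run G
t=15: ready={A,D,E,H} → run H
t=16: ready={A,D,E,H} → run H
t=17: ready={A,D,E,H} → run H
t=18: ready={A,D,E,H} → run H
t=19: ready={A,D,E,H} → run H
t=20: ready={A,D,E} → run A
t=21: ready={A,D,E} → run A
t=22: ready={A,D,E} → run A
t=23: ready={A,D,E} → run A
t=24: ready={A,D,E} → run A
t=25: ready={A,D,E} → run A
t=26: ready={D,E} → run D
t=27: ready={D,E} → run D
t=28: ready={D,E} → run D
t=29: ready={D,E} → run D
t=30: ready={D,E} → run D
t=31: ready={D,E} → run D
t=32: ready={E} → run E
t=33: ready={E} → run E
t=34: ready={E} → run E
t=35: ready={E} → run E
t=36: ready={E} → run E
t=37: (idle)
t=38: (idle)
t=39: (idle)
t=40: (idle)
t=41: (idle)
t=42: (idle)
t=43: (idle)
t=44: (idle)

context switches = 9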